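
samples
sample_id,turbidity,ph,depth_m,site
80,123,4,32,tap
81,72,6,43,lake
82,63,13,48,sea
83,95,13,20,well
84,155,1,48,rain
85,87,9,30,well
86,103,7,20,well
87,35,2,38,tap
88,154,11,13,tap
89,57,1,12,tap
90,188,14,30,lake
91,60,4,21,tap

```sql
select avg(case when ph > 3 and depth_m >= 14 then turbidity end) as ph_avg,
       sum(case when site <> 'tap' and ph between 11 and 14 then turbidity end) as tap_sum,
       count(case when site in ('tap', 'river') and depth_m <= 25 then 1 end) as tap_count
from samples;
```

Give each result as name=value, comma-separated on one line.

ph_avg=98.875, tap_sum=346, tap_count=3

[ph_avg: ph > 3 and depth_m >= 14]
sample_id=80: ✓ → 123
sample_id=81: ✓ → 72
sample_id=82: ✓ → 63
sample_id=83: ✓ → 95
sample_id=84: ✗
sample_id=85: ✓ → 87
sample_id=86: ✓ → 103
sample_id=87: ✗
sample_id=88: ✗
sample_id=89: ✗
sample_id=90: ✓ → 188
sample_id=91: ✓ → 60
ph_avg = (123 + 72 + 63 + 95 + 87 + 103 + 188 + 60) / 8 = 98.875
—
[tap_sum: site <> 'tap' and ph between 11 and 14]
sample_id=80: ✗
sample_id=81: ✗
sample_id=82: ✓ → 63
sample_id=83: ✓ → 95
sample_id=84: ✗
sample_id=85: ✗
sample_id=86: ✗
sample_id=87: ✗
sample_id=88: ✗
sample_id=89: ✗
sample_id=90: ✓ → 188
sample_id=91: ✗
tap_sum = 63 + 95 + 188 = 346
—
[tap_count: site in ('tap', 'river') and depth_m <= 25]
sample_id=80: ✗
sample_id=81: ✗
sample_id=82: ✗
sample_id=83: ✗
sample_id=84: ✗
sample_id=85: ✗
sample_id=86: ✗
sample_id=87: ✗
sample_id=88: ✓ → 1
sample_id=89: ✓ → 1
sample_id=90: ✗
sample_id=91: ✓ → 1
tap_count = COUNT(1, 1, 1) = 3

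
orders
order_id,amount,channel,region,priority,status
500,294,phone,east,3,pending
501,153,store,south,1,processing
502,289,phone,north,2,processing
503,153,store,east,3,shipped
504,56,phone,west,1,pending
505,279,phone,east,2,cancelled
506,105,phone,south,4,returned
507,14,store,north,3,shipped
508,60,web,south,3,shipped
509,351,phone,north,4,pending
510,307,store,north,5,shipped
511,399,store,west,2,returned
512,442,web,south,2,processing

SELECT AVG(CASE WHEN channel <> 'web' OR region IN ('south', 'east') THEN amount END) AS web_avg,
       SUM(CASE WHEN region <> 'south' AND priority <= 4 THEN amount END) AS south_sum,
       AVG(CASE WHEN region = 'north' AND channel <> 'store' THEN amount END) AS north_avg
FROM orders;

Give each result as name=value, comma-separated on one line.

web_avg=223.2307692308, south_sum=1835, north_avg=320

[web_avg: channel <> 'web' OR region IN ('south', 'east')]
order_id=500: ✓ → 294
order_id=501: ✓ → 153
order_id=502: ✓ → 289
order_id=503: ✓ → 153
order_id=504: ✓ → 56
order_id=505: ✓ → 279
order_id=506: ✓ → 105
order_id=507: ✓ → 14
order_id=508: ✓ → 60
order_id=509: ✓ → 351
order_id=510: ✓ → 307
order_id=511: ✓ → 399
order_id=512: ✓ → 442
web_avg = (294 + 153 + 289 + 153 + 56 + 279 + 105 + 14 + 60 + 351 + 307 + 399 + 442) / 13 = 223.2307692308
—
[south_sum: region <> 'south' AND priority <= 4]
order_id=500: ✓ → 294
order_id=501: ✗
order_id=502: ✓ → 289
order_id=503: ✓ → 153
order_id=504: ✓ → 56
order_id=505: ✓ → 279
order_id=506: ✗
order_id=507: ✓ → 14
order_id=508: ✗
order_id=509: ✓ → 351
order_id=510: ✗
order_id=511: ✓ → 399
order_id=512: ✗
south_sum = 294 + 289 + 153 + 56 + 279 + 14 + 351 + 399 = 1835
—
[north_avg: region = 'north' AND channel <> 'store']
order_id=500: ✗
order_id=501: ✗
order_id=502: ✓ → 289
order_id=503: ✗
order_id=504: ✗
order_id=505: ✗
order_id=506: ✗
order_id=507: ✗
order_id=508: ✗
order_id=509: ✓ → 351
order_id=510: ✗
order_id=511: ✗
order_id=512: ✗
north_avg = (289 + 351) / 2 = 320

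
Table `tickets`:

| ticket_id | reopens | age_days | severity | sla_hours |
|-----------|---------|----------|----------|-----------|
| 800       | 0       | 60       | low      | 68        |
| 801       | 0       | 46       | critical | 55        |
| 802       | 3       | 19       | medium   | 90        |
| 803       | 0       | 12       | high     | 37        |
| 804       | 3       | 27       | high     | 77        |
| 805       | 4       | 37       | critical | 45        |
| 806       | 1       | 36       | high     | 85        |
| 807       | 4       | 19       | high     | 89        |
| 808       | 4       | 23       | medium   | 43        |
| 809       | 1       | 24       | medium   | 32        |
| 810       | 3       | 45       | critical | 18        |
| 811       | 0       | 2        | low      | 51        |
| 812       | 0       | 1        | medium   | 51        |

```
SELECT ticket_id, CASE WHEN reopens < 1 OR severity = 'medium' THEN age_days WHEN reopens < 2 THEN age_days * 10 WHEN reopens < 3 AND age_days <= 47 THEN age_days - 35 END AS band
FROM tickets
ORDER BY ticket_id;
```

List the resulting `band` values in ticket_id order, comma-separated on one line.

60, 46, 19, 12, NULL, NULL, 360, NULL, 23, 24, NULL, 2, 1

ticket_id=800: reopens < 1 OR severity = 'medium' → 60
ticket_id=801: reopens < 1 OR severity = 'medium' → 46
ticket_id=802: reopens < 1 OR severity = 'medium' → 19
ticket_id=803: reopens < 1 OR severity = 'medium' → 12
ticket_id=804: (no match → NULL) → NULL
ticket_id=805: (no match → NULL) → NULL
ticket_id=806: reopens < 2 → 360
ticket_id=807: (no match → NULL) → NULL
ticket_id=808: reopens < 1 OR severity = 'medium' → 23
ticket_id=809: reopens < 1 OR severity = 'medium' → 24
ticket_id=810: (no match → NULL) → NULL
ticket_id=811: reopens < 1 OR severity = 'medium' → 2
ticket_id=812: reopens < 1 OR severity = 'medium' → 1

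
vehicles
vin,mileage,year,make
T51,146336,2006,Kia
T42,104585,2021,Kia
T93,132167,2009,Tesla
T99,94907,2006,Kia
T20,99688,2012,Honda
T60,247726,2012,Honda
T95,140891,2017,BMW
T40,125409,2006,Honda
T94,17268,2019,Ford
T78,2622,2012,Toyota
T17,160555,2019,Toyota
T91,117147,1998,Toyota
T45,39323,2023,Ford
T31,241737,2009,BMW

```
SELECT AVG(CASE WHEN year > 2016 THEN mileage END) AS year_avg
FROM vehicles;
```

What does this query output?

92524.4

vin=T51: ✗
vin=T42: ✓ → 104585
vin=T93: ✗
vin=T99: ✗
vin=T20: ✗
vin=T60: ✗
vin=T95: ✓ → 140891
vin=T40: ✗
vin=T94: ✓ → 17268
vin=T78: ✗
vin=T17: ✓ → 160555
vin=T91: ✗
vin=T45: ✓ → 39323
vin=T31: ✗
year_avg = (104585 + 140891 + 17268 + 160555 + 39323) / 5 = 92524.4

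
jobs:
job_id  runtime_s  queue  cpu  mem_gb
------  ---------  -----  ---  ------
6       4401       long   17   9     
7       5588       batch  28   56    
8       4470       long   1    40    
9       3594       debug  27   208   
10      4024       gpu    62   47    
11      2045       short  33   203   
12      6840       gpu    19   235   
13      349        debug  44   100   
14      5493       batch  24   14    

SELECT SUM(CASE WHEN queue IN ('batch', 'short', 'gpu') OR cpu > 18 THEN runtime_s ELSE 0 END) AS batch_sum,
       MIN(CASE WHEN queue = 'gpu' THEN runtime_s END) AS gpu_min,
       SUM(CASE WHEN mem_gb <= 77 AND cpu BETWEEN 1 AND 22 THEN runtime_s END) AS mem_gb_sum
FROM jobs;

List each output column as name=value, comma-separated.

[batch_sum: queue IN ('batch', 'short', 'gpu') OR cpu > 18]
job_id=6: ✗
job_id=7: ✓ → 5588
job_id=8: ✗
job_id=9: ✓ → 3594
job_id=10: ✓ → 4024
job_id=11: ✓ → 2045
job_id=12: ✓ → 6840
job_id=13: ✓ → 349
job_id=14: ✓ → 5493
batch_sum = 5588 + 3594 + 4024 + 2045 + 6840 + 349 + 5493 = 27933
—
[gpu_min: queue = 'gpu']
job_id=6: ✗
job_id=7: ✗
job_id=8: ✗
job_id=9: ✗
job_id=10: ✓ → 4024
job_id=11: ✗
job_id=12: ✓ → 6840
job_id=13: ✗
job_id=14: ✗
gpu_min = MIN(4024, 6840) = 4024
—
[mem_gb_sum: mem_gb <= 77 AND cpu BETWEEN 1 AND 22]
job_id=6: ✓ → 4401
job_id=7: ✗
job_id=8: ✓ → 4470
job_id=9: ✗
job_id=10: ✗
job_id=11: ✗
job_id=12: ✗
job_id=13: ✗
job_id=14: ✗
mem_gb_sum = 4401 + 4470 = 8871

batch_sum=27933, gpu_min=4024, mem_gb_sum=8871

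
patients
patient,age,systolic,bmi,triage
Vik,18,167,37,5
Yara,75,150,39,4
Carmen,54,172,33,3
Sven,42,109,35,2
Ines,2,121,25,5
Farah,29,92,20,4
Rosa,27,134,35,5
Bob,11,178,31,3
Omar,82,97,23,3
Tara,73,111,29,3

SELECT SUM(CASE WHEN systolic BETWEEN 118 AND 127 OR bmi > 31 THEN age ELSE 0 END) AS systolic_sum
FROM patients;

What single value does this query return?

patient=Vik: ✓ → 18
patient=Yara: ✓ → 75
patient=Carmen: ✓ → 54
patient=Sven: ✓ → 42
patient=Ines: ✓ → 2
patient=Farah: ✗
patient=Rosa: ✓ → 27
patient=Bob: ✗
patient=Omar: ✗
patient=Tara: ✗
systolic_sum = 18 + 75 + 54 + 42 + 2 + 27 = 218

218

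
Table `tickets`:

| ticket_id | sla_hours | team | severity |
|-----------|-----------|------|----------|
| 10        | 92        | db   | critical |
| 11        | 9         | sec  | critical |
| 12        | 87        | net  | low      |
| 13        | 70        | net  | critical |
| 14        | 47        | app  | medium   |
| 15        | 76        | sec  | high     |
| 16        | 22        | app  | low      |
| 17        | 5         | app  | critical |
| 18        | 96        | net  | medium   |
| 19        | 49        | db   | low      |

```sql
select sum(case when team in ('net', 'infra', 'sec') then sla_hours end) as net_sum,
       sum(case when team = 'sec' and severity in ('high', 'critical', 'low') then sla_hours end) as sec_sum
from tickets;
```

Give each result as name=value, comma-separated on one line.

net_sum=338, sec_sum=85

[net_sum: team in ('net', 'infra', 'sec')]
ticket_id=10: ✗
ticket_id=11: ✓ → 9
ticket_id=12: ✓ → 87
ticket_id=13: ✓ → 70
ticket_id=14: ✗
ticket_id=15: ✓ → 76
ticket_id=16: ✗
ticket_id=17: ✗
ticket_id=18: ✓ → 96
ticket_id=19: ✗
net_sum = 9 + 87 + 70 + 76 + 96 = 338
—
[sec_sum: team = 'sec' and severity in ('high', 'critical', 'low')]
ticket_id=10: ✗
ticket_id=11: ✓ → 9
ticket_id=12: ✗
ticket_id=13: ✗
ticket_id=14: ✗
ticket_id=15: ✓ → 76
ticket_id=16: ✗
ticket_id=17: ✗
ticket_id=18: ✗
ticket_id=19: ✗
sec_sum = 9 + 76 = 85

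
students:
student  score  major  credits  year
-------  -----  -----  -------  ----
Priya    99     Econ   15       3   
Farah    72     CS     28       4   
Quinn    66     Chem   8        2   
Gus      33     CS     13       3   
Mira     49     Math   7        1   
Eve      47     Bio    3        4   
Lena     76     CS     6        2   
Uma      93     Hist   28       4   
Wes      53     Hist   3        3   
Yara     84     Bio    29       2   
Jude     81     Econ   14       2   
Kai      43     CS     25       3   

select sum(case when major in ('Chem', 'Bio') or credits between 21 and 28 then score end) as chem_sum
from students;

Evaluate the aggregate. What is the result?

405

student=Priya: ✗
student=Farah: ✓ → 72
student=Quinn: ✓ → 66
student=Gus: ✗
student=Mira: ✗
student=Eve: ✓ → 47
student=Lena: ✗
student=Uma: ✓ → 93
student=Wes: ✗
student=Yara: ✓ → 84
student=Jude: ✗
student=Kai: ✓ → 43
chem_sum = 72 + 66 + 47 + 93 + 84 + 43 = 405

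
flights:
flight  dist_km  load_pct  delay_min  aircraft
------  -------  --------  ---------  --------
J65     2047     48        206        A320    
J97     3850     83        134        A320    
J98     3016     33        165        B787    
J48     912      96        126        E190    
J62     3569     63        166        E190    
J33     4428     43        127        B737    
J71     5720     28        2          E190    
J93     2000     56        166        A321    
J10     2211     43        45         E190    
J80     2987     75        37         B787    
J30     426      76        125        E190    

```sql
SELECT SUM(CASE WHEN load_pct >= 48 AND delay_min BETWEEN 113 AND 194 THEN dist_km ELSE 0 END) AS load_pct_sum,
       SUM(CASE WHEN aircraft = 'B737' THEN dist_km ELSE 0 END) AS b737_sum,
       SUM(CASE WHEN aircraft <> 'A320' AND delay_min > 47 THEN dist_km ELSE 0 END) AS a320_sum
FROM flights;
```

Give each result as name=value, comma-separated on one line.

load_pct_sum=10757, b737_sum=4428, a320_sum=14351

[load_pct_sum: load_pct >= 48 AND delay_min BETWEEN 113 AND 194]
flight=J65: ✗
flight=J97: ✓ → 3850
flight=J98: ✗
flight=J48: ✓ → 912
flight=J62: ✓ → 3569
flight=J33: ✗
flight=J71: ✗
flight=J93: ✓ → 2000
flight=J10: ✗
flight=J80: ✗
flight=J30: ✓ → 426
load_pct_sum = 3850 + 912 + 3569 + 2000 + 426 = 10757
—
[b737_sum: aircraft = 'B737']
flight=J65: ✗
flight=J97: ✗
flight=J98: ✗
flight=J48: ✗
flight=J62: ✗
flight=J33: ✓ → 4428
flight=J71: ✗
flight=J93: ✗
flight=J10: ✗
flight=J80: ✗
flight=J30: ✗
b737_sum = 4428
—
[a320_sum: aircraft <> 'A320' AND delay_min > 47]
flight=J65: ✗
flight=J97: ✗
flight=J98: ✓ → 3016
flight=J48: ✓ → 912
flight=J62: ✓ → 3569
flight=J33: ✓ → 4428
flight=J71: ✗
flight=J93: ✓ → 2000
flight=J10: ✗
flight=J80: ✗
flight=J30: ✓ → 426
a320_sum = 3016 + 912 + 3569 + 4428 + 2000 + 426 = 14351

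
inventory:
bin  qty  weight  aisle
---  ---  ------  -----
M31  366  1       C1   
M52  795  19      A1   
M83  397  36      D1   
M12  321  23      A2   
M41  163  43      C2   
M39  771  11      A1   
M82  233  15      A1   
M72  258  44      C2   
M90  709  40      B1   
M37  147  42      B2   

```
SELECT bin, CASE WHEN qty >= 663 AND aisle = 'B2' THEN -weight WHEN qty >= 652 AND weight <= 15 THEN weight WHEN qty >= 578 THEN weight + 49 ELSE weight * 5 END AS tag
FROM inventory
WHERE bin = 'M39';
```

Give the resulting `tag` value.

bin = M39: qty=771, weight=11, aisle=A1.
qty >= 663 AND aisle = 'B2' → false
qty >= 652 AND weight <= 15 → true → 11

11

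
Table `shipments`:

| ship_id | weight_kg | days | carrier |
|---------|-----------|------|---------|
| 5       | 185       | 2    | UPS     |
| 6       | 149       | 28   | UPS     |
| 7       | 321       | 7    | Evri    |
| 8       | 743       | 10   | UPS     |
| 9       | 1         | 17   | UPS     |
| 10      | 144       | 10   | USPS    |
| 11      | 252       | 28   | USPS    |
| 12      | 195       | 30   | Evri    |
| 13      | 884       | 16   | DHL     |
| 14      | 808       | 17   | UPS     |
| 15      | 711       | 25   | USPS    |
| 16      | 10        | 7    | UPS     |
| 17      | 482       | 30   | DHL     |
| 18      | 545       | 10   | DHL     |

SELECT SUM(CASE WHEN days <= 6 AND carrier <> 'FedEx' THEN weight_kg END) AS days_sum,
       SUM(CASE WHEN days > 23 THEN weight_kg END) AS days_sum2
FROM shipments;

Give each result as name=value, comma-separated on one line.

[days_sum: days <= 6 AND carrier <> 'FedEx']
ship_id=5: ✓ → 185
ship_id=6: ✗
ship_id=7: ✗
ship_id=8: ✗
ship_id=9: ✗
ship_id=10: ✗
ship_id=11: ✗
ship_id=12: ✗
ship_id=13: ✗
ship_id=14: ✗
ship_id=15: ✗
ship_id=16: ✗
ship_id=17: ✗
ship_id=18: ✗
days_sum = 185
—
[days_sum2: days > 23]
ship_id=5: ✗
ship_id=6: ✓ → 149
ship_id=7: ✗
ship_id=8: ✗
ship_id=9: ✗
ship_id=10: ✗
ship_id=11: ✓ → 252
ship_id=12: ✓ → 195
ship_id=13: ✗
ship_id=14: ✗
ship_id=15: ✓ → 711
ship_id=16: ✗
ship_id=17: ✓ → 482
ship_id=18: ✗
days_sum2 = 149 + 252 + 195 + 711 + 482 = 1789

days_sum=185, days_sum2=1789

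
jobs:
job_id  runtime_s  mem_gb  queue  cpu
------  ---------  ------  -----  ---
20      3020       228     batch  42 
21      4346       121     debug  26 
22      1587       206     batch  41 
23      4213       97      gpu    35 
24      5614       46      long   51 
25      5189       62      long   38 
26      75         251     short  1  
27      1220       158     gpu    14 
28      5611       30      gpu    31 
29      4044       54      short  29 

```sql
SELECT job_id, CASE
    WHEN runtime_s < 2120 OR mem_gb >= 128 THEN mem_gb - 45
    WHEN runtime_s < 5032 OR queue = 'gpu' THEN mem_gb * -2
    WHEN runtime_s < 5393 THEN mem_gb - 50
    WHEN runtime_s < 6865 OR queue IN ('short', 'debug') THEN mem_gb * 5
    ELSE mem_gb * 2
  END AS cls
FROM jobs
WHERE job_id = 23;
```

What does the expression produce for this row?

-194

job_id = 23: runtime_s=4213, mem_gb=97, queue=gpu, cpu=35.
runtime_s < 2120 OR mem_gb >= 128 → false
runtime_s < 5032 OR queue = 'gpu' → true → -194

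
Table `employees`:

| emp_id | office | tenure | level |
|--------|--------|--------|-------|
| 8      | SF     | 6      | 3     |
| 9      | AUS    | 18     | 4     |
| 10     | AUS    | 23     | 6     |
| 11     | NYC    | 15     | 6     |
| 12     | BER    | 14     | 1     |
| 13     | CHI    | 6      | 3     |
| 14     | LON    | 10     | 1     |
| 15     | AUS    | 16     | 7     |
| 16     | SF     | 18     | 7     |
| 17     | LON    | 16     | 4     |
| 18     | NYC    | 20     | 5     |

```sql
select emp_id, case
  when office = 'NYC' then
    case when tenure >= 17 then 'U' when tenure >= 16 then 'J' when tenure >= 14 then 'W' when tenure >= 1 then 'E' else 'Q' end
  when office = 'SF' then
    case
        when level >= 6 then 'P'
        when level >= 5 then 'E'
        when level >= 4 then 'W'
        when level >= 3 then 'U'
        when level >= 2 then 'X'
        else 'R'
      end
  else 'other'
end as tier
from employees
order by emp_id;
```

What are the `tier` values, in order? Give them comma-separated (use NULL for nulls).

U, other, other, W, other, other, other, other, P, other, U

emp_id=8: office='SF' → inner[level >= 3] → U
emp_id=9: office='AUS' → outer ELSE → other
emp_id=10: office='AUS' → outer ELSE → other
emp_id=11: office='NYC' → inner[tenure >= 14] → W
emp_id=12: office='BER' → outer ELSE → other
emp_id=13: office='CHI' → outer ELSE → other
emp_id=14: office='LON' → outer ELSE → other
emp_id=15: office='AUS' → outer ELSE → other
emp_id=16: office='SF' → inner[level >= 6] → P
emp_id=17: office='LON' → outer ELSE → other
emp_id=18: office='NYC' → inner[tenure >= 17] → U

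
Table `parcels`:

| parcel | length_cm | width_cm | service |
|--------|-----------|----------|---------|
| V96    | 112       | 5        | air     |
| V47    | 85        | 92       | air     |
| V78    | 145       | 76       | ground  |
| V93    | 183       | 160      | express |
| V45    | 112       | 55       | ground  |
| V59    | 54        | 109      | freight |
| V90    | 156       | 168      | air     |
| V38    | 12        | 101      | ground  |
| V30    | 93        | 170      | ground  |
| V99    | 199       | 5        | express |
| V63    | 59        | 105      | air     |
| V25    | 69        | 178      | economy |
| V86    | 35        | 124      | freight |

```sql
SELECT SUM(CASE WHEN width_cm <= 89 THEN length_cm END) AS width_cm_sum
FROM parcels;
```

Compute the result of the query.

568

parcel=V96: ✓ → 112
parcel=V47: ✗
parcel=V78: ✓ → 145
parcel=V93: ✗
parcel=V45: ✓ → 112
parcel=V59: ✗
parcel=V90: ✗
parcel=V38: ✗
parcel=V30: ✗
parcel=V99: ✓ → 199
parcel=V63: ✗
parcel=V25: ✗
parcel=V86: ✗
width_cm_sum = 112 + 145 + 112 + 199 = 568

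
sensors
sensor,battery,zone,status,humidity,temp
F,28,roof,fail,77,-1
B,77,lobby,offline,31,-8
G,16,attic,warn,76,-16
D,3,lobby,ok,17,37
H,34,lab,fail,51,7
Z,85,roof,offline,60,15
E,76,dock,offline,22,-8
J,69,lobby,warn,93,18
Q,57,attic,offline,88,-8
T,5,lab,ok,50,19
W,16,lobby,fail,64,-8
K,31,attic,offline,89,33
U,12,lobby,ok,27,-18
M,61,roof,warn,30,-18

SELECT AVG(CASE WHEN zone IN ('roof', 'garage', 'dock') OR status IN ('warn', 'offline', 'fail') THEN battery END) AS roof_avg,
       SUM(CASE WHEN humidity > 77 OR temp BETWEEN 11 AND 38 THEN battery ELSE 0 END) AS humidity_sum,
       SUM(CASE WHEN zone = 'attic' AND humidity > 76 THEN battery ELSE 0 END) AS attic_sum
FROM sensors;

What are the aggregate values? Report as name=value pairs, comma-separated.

roof_avg=50, humidity_sum=250, attic_sum=88

[roof_avg: zone IN ('roof', 'garage', 'dock') OR status IN ('warn', 'offline', 'fail')]
sensor=F: ✓ → 28
sensor=B: ✓ → 77
sensor=G: ✓ → 16
sensor=D: ✗
sensor=H: ✓ → 34
sensor=Z: ✓ → 85
sensor=E: ✓ → 76
sensor=J: ✓ → 69
sensor=Q: ✓ → 57
sensor=T: ✗
sensor=W: ✓ → 16
sensor=K: ✓ → 31
sensor=U: ✗
sensor=M: ✓ → 61
roof_avg = (28 + 77 + 16 + 34 + 85 + 76 + 69 + 57 + 16 + 31 + 61) / 11 = 50
—
[humidity_sum: humidity > 77 OR temp BETWEEN 11 AND 38]
sensor=F: ✗
sensor=B: ✗
sensor=G: ✗
sensor=D: ✓ → 3
sensor=H: ✗
sensor=Z: ✓ → 85
sensor=E: ✗
sensor=J: ✓ → 69
sensor=Q: ✓ → 57
sensor=T: ✓ → 5
sensor=W: ✗
sensor=K: ✓ → 31
sensor=U: ✗
sensor=M: ✗
humidity_sum = 3 + 85 + 69 + 57 + 5 + 31 = 250
—
[attic_sum: zone = 'attic' AND humidity > 76]
sensor=F: ✗
sensor=B: ✗
sensor=G: ✗
sensor=D: ✗
sensor=H: ✗
sensor=Z: ✗
sensor=E: ✗
sensor=J: ✗
sensor=Q: ✓ → 57
sensor=T: ✗
sensor=W: ✗
sensor=K: ✓ → 31
sensor=U: ✗
sensor=M: ✗
attic_sum = 57 + 31 = 88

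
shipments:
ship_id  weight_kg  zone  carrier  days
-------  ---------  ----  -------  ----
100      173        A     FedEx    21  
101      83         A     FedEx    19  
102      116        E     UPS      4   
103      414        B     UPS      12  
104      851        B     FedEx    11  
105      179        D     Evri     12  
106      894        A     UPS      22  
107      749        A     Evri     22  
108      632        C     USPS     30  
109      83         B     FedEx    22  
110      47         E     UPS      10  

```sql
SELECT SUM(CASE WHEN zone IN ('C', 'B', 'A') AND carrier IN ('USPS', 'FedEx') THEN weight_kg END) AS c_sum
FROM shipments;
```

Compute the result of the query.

ship_id=100: ✓ → 173
ship_id=101: ✓ → 83
ship_id=102: ✗
ship_id=103: ✗
ship_id=104: ✓ → 851
ship_id=105: ✗
ship_id=106: ✗
ship_id=107: ✗
ship_id=108: ✓ → 632
ship_id=109: ✓ → 83
ship_id=110: ✗
c_sum = 173 + 83 + 851 + 632 + 83 = 1822

1822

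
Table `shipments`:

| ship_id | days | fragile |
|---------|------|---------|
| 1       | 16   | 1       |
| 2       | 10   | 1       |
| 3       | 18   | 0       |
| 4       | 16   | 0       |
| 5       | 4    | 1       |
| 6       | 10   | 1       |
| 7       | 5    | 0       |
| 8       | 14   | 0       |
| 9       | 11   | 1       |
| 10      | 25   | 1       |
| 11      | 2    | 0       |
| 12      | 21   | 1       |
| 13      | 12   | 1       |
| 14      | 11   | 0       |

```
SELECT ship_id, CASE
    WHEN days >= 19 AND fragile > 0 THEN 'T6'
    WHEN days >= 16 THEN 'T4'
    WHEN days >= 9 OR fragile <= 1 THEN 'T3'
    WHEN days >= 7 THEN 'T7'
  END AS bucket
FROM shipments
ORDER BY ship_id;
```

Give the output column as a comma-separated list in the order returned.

T4, T3, T4, T4, T3, T3, T3, T3, T3, T6, T3, T6, T3, T3

ship_id=1: days >= 16 → T4
ship_id=2: days >= 9 OR fragile <= 1 → T3
ship_id=3: days >= 16 → T4
ship_id=4: days >= 16 → T4
ship_id=5: days >= 9 OR fragile <= 1 → T3
ship_id=6: days >= 9 OR fragile <= 1 → T3
ship_id=7: days >= 9 OR fragile <= 1 → T3
ship_id=8: days >= 9 OR fragile <= 1 → T3
ship_id=9: days >= 9 OR fragile <= 1 → T3
ship_id=10: days >= 19 AND fragile > 0 → T6
ship_id=11: days >= 9 OR fragile <= 1 → T3
ship_id=12: days >= 19 AND fragile > 0 → T6
ship_id=13: days >= 9 OR fragile <= 1 → T3
ship_id=14: days >= 9 OR fragile <= 1 → T3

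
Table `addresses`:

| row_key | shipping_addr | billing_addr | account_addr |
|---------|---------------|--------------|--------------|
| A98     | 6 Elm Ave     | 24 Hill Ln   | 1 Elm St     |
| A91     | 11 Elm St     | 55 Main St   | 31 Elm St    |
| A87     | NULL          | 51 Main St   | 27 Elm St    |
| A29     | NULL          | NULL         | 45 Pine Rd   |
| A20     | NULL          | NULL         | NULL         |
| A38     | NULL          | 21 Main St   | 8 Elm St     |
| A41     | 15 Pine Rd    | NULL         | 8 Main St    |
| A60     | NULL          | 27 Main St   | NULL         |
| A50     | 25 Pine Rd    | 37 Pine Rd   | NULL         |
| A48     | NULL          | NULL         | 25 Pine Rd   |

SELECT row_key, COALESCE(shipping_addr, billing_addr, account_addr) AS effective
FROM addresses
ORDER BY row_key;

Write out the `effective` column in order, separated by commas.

NULL, 45 Pine Rd, 21 Main St, 15 Pine Rd, 25 Pine Rd, 25 Pine Rd, 27 Main St, 51 Main St, 11 Elm St, 6 Elm Ave

row_key=A20: shipping_addr=NULL, billing_addr=NULL, account_addr=NULL (all NULL) → NULL
row_key=A29: shipping_addr=NULL, billing_addr=NULL, account_addr=45 Pine Rd → 45 Pine Rd
row_key=A38: shipping_addr=NULL, billing_addr=21 Main St → 21 Main St
row_key=A41: shipping_addr=15 Pine Rd → 15 Pine Rd
row_key=A48: shipping_addr=NULL, billing_addr=NULL, account_addr=25 Pine Rd → 25 Pine Rd
row_key=A50: shipping_addr=25 Pine Rd → 25 Pine Rd
row_key=A60: shipping_addr=NULL, billing_addr=27 Main St → 27 Main St
row_key=A87: shipping_addr=NULL, billing_addr=51 Main St → 51 Main St
row_key=A91: shipping_addr=11 Elm St → 11 Elm St
row_key=A98: shipping_addr=6 Elm Ave → 6 Elm Ave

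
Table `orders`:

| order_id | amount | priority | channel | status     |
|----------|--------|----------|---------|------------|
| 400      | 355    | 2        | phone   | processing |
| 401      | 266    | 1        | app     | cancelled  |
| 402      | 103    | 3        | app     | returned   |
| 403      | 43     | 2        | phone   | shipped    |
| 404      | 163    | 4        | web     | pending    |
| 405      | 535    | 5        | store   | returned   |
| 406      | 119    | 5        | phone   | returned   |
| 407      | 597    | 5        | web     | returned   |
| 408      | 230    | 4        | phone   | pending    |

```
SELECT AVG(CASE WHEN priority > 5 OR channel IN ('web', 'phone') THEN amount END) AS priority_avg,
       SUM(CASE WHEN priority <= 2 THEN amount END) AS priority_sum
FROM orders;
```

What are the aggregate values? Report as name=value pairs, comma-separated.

priority_avg=251.1666666667, priority_sum=664

[priority_avg: priority > 5 OR channel IN ('web', 'phone')]
order_id=400: ✓ → 355
order_id=401: ✗
order_id=402: ✗
order_id=403: ✓ → 43
order_id=404: ✓ → 163
order_id=405: ✗
order_id=406: ✓ → 119
order_id=407: ✓ → 597
order_id=408: ✓ → 230
priority_avg = (355 + 43 + 163 + 119 + 597 + 230) / 6 = 251.1666666667
—
[priority_sum: priority <= 2]
order_id=400: ✓ → 355
order_id=401: ✓ → 266
order_id=402: ✗
order_id=403: ✓ → 43
order_id=404: ✗
order_id=405: ✗
order_id=406: ✗
order_id=407: ✗
order_id=408: ✗
priority_sum = 355 + 266 + 43 = 664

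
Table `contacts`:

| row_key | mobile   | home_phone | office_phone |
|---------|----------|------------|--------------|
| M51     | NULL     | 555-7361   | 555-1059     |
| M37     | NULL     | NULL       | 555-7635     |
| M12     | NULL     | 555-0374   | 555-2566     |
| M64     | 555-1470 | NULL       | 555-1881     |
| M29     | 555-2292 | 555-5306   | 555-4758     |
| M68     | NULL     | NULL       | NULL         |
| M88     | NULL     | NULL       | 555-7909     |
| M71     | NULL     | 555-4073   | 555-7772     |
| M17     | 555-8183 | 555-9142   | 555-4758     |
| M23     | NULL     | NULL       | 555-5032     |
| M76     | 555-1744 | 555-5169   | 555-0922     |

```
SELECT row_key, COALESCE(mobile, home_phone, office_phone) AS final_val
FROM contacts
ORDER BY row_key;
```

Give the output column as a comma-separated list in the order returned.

row_key=M12: mobile=NULL, home_phone=555-0374 → 555-0374
row_key=M17: mobile=555-8183 → 555-8183
row_key=M23: mobile=NULL, home_phone=NULL, office_phone=555-5032 → 555-5032
row_key=M29: mobile=555-2292 → 555-2292
row_key=M37: mobile=NULL, home_phone=NULL, office_phone=555-7635 → 555-7635
row_key=M51: mobile=NULL, home_phone=555-7361 → 555-7361
row_key=M64: mobile=555-1470 → 555-1470
row_key=M68: mobile=NULL, home_phone=NULL, office_phone=NULL (all NULL) → NULL
row_key=M71: mobile=NULL, home_phone=555-4073 → 555-4073
row_key=M76: mobile=555-1744 → 555-1744
row_key=M88: mobile=NULL, home_phone=NULL, office_phone=555-7909 → 555-7909

555-0374, 555-8183, 555-5032, 555-2292, 555-7635, 555-7361, 555-1470, NULL, 555-4073, 555-1744, 555-7909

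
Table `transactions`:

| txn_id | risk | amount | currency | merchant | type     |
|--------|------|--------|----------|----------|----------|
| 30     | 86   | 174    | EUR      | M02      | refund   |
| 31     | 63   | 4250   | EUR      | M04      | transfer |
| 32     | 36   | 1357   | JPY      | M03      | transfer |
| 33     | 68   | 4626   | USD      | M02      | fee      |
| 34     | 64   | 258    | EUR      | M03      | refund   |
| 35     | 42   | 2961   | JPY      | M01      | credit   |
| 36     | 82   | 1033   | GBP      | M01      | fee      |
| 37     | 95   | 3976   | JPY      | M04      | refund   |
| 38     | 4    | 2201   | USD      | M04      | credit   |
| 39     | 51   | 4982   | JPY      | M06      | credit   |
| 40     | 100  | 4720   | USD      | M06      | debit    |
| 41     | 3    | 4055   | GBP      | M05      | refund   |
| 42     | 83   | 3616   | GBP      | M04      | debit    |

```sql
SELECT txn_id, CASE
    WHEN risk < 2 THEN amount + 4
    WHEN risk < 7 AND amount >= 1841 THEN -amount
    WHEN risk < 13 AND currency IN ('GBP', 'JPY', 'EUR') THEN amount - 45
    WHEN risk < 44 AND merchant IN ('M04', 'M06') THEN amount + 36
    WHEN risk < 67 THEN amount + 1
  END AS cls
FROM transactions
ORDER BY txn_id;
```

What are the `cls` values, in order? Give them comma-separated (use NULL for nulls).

txn_id=30: (no match → NULL) → NULL
txn_id=31: risk < 67 → 4251
txn_id=32: risk < 67 → 1358
txn_id=33: (no match → NULL) → NULL
txn_id=34: risk < 67 → 259
txn_id=35: risk < 67 → 2962
txn_id=36: (no match → NULL) → NULL
txn_id=37: (no match → NULL) → NULL
txn_id=38: risk < 7 AND amount >= 1841 → -2201
txn_id=39: risk < 67 → 4983
txn_id=40: (no match → NULL) → NULL
txn_id=41: risk < 7 AND amount >= 1841 → -4055
txn_id=42: (no match → NULL) → NULL

NULL, 4251, 1358, NULL, 259, 2962, NULL, NULL, -2201, 4983, NULL, -4055, NULL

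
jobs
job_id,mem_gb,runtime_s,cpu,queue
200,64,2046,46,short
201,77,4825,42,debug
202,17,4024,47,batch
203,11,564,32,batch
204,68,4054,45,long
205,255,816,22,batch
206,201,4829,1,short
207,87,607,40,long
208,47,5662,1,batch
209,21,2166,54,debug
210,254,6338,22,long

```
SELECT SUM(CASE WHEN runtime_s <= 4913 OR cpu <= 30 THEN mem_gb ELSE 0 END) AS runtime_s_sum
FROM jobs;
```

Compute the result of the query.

job_id=200: ✓ → 64
job_id=201: ✓ → 77
job_id=202: ✓ → 17
job_id=203: ✓ → 11
job_id=204: ✓ → 68
job_id=205: ✓ → 255
job_id=206: ✓ → 201
job_id=207: ✓ → 87
job_id=208: ✓ → 47
job_id=209: ✓ → 21
job_id=210: ✓ → 254
runtime_s_sum = 64 + 77 + 17 + 11 + 68 + 255 + 201 + 87 + 47 + 21 + 254 = 1102

1102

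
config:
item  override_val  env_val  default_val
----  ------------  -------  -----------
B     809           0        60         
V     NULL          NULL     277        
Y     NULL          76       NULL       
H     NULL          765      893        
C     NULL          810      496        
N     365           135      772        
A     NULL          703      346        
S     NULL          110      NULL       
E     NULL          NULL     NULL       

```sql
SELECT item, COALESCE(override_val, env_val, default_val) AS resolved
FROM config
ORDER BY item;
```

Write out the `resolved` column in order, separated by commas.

703, 809, 810, NULL, 765, 365, 110, 277, 76

item=A: override_val=NULL, env_val=703 → 703
item=B: override_val=809 → 809
item=C: override_val=NULL, env_val=810 → 810
item=E: override_val=NULL, env_val=NULL, default_val=NULL (all NULL) → NULL
item=H: override_val=NULL, env_val=765 → 765
item=N: override_val=365 → 365
item=S: override_val=NULL, env_val=110 → 110
item=V: override_val=NULL, env_val=NULL, default_val=277 → 277
item=Y: override_val=NULL, env_val=76 → 76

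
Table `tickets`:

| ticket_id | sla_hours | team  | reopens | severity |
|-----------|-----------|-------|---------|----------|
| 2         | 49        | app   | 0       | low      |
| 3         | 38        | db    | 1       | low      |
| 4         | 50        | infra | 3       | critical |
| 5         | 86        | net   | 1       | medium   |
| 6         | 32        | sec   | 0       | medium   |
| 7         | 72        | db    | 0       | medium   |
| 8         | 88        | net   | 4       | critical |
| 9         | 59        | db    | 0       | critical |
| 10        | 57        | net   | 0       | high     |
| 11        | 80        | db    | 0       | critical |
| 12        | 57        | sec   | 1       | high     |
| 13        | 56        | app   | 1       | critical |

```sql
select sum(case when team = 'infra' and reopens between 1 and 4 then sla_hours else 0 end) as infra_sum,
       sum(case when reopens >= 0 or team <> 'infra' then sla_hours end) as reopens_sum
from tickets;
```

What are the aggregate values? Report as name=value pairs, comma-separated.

infra_sum=50, reopens_sum=724

[infra_sum: team = 'infra' and reopens between 1 and 4]
ticket_id=2: ✗
ticket_id=3: ✗
ticket_id=4: ✓ → 50
ticket_id=5: ✗
ticket_id=6: ✗
ticket_id=7: ✗
ticket_id=8: ✗
ticket_id=9: ✗
ticket_id=10: ✗
ticket_id=11: ✗
ticket_id=12: ✗
ticket_id=13: ✗
infra_sum = 50
—
[reopens_sum: reopens >= 0 or team <> 'infra']
ticket_id=2: ✓ → 49
ticket_id=3: ✓ → 38
ticket_id=4: ✓ → 50
ticket_id=5: ✓ → 86
ticket_id=6: ✓ → 32
ticket_id=7: ✓ → 72
ticket_id=8: ✓ → 88
ticket_id=9: ✓ → 59
ticket_id=10: ✓ → 57
ticket_id=11: ✓ → 80
ticket_id=12: ✓ → 57
ticket_id=13: ✓ → 56
reopens_sum = 49 + 38 + 50 + 86 + 32 + 72 + 88 + 59 + 57 + 80 + 57 + 56 = 724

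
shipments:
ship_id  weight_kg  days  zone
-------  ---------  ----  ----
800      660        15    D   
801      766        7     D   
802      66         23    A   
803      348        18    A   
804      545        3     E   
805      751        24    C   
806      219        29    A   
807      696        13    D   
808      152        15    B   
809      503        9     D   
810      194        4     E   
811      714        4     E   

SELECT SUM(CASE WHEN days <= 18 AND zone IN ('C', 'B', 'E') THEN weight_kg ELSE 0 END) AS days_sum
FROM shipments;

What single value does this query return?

ship_id=800: ✗
ship_id=801: ✗
ship_id=802: ✗
ship_id=803: ✗
ship_id=804: ✓ → 545
ship_id=805: ✗
ship_id=806: ✗
ship_id=807: ✗
ship_id=808: ✓ → 152
ship_id=809: ✗
ship_id=810: ✓ → 194
ship_id=811: ✓ → 714
days_sum = 545 + 152 + 194 + 714 = 1605

1605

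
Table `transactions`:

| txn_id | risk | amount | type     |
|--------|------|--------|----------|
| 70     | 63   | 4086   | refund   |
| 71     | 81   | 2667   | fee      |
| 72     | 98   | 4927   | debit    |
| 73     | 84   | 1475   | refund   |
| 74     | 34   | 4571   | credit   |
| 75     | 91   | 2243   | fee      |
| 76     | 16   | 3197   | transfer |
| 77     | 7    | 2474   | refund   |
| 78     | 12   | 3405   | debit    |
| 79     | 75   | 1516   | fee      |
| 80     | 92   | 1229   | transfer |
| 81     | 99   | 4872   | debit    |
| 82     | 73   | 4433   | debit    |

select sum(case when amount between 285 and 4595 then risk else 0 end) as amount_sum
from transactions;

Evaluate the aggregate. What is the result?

txn_id=70: ✓ → 63
txn_id=71: ✓ → 81
txn_id=72: ✗
txn_id=73: ✓ → 84
txn_id=74: ✓ → 34
txn_id=75: ✓ → 91
txn_id=76: ✓ → 16
txn_id=77: ✓ → 7
txn_id=78: ✓ → 12
txn_id=79: ✓ → 75
txn_id=80: ✓ → 92
txn_id=81: ✗
txn_id=82: ✓ → 73
amount_sum = 63 + 81 + 84 + 34 + 91 + 16 + 7 + 12 + 75 + 92 + 73 = 628

628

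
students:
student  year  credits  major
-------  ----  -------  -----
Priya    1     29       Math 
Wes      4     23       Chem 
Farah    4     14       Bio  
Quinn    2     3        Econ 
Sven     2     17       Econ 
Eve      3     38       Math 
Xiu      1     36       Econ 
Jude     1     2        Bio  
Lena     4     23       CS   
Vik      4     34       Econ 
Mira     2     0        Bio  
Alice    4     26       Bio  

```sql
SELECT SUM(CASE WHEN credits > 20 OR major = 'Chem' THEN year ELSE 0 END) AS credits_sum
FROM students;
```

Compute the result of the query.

21

student=Priya: ✓ → 1
student=Wes: ✓ → 4
student=Farah: ✗
student=Quinn: ✗
student=Sven: ✗
student=Eve: ✓ → 3
student=Xiu: ✓ → 1
student=Jude: ✗
student=Lena: ✓ → 4
student=Vik: ✓ → 4
student=Mira: ✗
student=Alice: ✓ → 4
credits_sum = 1 + 4 + 3 + 1 + 4 + 4 + 4 = 21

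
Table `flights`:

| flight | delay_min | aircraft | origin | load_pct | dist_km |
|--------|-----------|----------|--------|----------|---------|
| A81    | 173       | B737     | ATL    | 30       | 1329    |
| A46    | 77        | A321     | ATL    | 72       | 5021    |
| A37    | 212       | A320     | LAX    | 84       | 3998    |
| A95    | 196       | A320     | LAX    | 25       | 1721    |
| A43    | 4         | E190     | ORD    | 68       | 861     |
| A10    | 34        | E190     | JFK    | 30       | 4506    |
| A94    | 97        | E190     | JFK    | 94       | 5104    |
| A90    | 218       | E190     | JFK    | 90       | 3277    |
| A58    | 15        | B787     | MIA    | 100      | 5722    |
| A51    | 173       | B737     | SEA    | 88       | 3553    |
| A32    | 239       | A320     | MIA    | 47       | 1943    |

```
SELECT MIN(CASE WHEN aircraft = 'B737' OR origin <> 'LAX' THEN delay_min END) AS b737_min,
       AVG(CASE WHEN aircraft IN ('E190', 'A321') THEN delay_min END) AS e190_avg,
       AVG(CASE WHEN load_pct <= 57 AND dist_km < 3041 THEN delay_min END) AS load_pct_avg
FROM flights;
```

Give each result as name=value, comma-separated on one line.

b737_min=4, e190_avg=86, load_pct_avg=202.6666666667

[b737_min: aircraft = 'B737' OR origin <> 'LAX']
flight=A81: ✓ → 173
flight=A46: ✓ → 77
flight=A37: ✗
flight=A95: ✗
flight=A43: ✓ → 4
flight=A10: ✓ → 34
flight=A94: ✓ → 97
flight=A90: ✓ → 218
flight=A58: ✓ → 15
flight=A51: ✓ → 173
flight=A32: ✓ → 239
b737_min = MIN(173, 77, 4, 34, 97, 218, 15, 173, 239) = 4
—
[e190_avg: aircraft IN ('E190', 'A321')]
flight=A81: ✗
flight=A46: ✓ → 77
flight=A37: ✗
flight=A95: ✗
flight=A43: ✓ → 4
flight=A10: ✓ → 34
flight=A94: ✓ → 97
flight=A90: ✓ → 218
flight=A58: ✗
flight=A51: ✗
flight=A32: ✗
e190_avg = (77 + 4 + 34 + 97 + 218) / 5 = 86
—
[load_pct_avg: load_pct <= 57 AND dist_km < 3041]
flight=A81: ✓ → 173
flight=A46: ✗
flight=A37: ✗
flight=A95: ✓ → 196
flight=A43: ✗
flight=A10: ✗
flight=A94: ✗
flight=A90: ✗
flight=A58: ✗
flight=A51: ✗
flight=A32: ✓ → 239
load_pct_avg = (173 + 196 + 239) / 3 = 202.6666666667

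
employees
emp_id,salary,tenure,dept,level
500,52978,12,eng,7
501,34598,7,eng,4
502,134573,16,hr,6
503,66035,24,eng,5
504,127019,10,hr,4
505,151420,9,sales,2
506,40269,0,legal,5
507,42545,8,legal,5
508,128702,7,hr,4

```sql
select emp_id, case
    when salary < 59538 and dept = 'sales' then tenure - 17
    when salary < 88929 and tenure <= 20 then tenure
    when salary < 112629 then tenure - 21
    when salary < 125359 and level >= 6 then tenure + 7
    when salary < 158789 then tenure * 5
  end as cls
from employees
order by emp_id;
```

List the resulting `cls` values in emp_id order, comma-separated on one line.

12, 7, 80, 3, 50, 45, 0, 8, 35

emp_id=500: salary < 88929 and tenure <= 20 → 12
emp_id=501: salary < 88929 and tenure <= 20 → 7
emp_id=502: salary < 158789 → 80
emp_id=503: salary < 112629 → 3
emp_id=504: salary < 158789 → 50
emp_id=505: salary < 158789 → 45
emp_id=506: salary < 88929 and tenure <= 20 → 0
emp_id=507: salary < 88929 and tenure <= 20 → 8
emp_id=508: salary < 158789 → 35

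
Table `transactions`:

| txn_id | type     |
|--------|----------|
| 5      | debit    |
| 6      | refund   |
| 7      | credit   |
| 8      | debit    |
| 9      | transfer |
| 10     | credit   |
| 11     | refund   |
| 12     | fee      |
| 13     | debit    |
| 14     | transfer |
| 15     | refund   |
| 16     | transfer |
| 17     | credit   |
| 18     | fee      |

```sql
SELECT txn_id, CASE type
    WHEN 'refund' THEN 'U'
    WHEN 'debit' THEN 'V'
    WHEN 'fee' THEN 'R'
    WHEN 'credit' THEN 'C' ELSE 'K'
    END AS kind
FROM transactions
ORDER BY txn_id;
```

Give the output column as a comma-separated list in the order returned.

V, U, C, V, K, C, U, R, V, K, U, K, C, R

txn_id=5: type='debit' → V
txn_id=6: type='refund' → U
txn_id=7: type='credit' → C
txn_id=8: type='debit' → V
txn_id=9: ELSE → K
txn_id=10: type='credit' → C
txn_id=11: type='refund' → U
txn_id=12: type='fee' → R
txn_id=13: type='debit' → V
txn_id=14: ELSE → K
txn_id=15: type='refund' → U
txn_id=16: ELSE → K
txn_id=17: type='credit' → C
txn_id=18: type='fee' → R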